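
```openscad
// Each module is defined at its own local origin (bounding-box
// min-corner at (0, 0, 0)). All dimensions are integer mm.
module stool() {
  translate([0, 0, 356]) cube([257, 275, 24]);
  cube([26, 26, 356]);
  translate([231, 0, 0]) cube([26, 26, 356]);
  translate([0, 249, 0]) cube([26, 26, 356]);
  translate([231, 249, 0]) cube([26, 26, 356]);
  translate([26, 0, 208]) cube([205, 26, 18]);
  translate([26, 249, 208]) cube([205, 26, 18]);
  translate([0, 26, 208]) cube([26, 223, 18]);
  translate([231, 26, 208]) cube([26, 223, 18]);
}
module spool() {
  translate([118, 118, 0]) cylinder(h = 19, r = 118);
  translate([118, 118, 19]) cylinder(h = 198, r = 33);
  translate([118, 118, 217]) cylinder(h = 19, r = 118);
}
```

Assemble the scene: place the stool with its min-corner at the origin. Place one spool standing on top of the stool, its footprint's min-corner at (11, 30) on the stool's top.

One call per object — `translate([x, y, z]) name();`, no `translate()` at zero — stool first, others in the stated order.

stool();
translate([11, 30, 380]) spool();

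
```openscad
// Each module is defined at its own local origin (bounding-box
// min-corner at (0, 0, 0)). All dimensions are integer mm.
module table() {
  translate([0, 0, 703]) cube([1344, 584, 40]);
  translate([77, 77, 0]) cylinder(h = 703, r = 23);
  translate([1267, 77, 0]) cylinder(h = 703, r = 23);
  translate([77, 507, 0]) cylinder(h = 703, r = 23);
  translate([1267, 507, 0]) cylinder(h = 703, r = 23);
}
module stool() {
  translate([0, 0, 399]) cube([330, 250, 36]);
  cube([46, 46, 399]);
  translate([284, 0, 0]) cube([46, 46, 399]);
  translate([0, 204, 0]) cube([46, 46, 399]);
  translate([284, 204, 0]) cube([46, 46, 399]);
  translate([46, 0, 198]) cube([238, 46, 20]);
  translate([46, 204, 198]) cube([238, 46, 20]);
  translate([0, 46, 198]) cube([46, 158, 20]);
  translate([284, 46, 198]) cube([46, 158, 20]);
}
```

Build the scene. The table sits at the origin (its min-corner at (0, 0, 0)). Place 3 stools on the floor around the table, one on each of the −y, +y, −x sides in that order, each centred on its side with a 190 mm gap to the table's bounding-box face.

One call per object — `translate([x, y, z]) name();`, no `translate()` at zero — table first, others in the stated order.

table();
translate([507, -440, 0]) stool();
translate([507, 774, 0]) stool();
translate([-520, 167, 0]) stool();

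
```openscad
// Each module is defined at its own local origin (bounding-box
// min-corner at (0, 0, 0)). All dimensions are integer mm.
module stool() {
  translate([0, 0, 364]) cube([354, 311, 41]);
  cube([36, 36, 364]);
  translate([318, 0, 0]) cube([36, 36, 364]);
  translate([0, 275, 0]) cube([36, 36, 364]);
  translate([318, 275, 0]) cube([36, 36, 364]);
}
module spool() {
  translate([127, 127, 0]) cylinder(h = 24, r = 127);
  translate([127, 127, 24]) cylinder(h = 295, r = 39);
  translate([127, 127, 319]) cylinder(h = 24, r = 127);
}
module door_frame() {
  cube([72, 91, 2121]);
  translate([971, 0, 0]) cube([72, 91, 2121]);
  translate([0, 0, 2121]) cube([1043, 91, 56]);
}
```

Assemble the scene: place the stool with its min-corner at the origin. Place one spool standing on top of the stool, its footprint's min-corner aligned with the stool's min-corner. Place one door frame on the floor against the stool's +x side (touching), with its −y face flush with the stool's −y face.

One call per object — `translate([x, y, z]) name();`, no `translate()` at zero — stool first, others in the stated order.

stool();
translate([0, 0, 405]) spool();
translate([354, 0, 0]) door_frame();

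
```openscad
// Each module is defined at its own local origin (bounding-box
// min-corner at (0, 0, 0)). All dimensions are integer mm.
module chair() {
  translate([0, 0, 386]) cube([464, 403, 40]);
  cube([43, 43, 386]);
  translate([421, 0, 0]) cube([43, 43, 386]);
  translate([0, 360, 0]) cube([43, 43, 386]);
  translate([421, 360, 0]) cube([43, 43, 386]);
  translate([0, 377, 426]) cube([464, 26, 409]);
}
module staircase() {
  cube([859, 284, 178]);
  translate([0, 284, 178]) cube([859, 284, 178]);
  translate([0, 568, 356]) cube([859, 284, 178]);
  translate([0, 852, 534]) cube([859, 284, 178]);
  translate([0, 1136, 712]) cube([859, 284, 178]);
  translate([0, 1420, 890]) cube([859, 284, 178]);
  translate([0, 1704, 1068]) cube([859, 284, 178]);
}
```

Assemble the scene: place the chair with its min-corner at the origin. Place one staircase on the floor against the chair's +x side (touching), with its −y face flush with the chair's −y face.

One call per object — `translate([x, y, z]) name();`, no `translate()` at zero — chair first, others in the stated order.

chair();
translate([464, 0, 0]) staircase();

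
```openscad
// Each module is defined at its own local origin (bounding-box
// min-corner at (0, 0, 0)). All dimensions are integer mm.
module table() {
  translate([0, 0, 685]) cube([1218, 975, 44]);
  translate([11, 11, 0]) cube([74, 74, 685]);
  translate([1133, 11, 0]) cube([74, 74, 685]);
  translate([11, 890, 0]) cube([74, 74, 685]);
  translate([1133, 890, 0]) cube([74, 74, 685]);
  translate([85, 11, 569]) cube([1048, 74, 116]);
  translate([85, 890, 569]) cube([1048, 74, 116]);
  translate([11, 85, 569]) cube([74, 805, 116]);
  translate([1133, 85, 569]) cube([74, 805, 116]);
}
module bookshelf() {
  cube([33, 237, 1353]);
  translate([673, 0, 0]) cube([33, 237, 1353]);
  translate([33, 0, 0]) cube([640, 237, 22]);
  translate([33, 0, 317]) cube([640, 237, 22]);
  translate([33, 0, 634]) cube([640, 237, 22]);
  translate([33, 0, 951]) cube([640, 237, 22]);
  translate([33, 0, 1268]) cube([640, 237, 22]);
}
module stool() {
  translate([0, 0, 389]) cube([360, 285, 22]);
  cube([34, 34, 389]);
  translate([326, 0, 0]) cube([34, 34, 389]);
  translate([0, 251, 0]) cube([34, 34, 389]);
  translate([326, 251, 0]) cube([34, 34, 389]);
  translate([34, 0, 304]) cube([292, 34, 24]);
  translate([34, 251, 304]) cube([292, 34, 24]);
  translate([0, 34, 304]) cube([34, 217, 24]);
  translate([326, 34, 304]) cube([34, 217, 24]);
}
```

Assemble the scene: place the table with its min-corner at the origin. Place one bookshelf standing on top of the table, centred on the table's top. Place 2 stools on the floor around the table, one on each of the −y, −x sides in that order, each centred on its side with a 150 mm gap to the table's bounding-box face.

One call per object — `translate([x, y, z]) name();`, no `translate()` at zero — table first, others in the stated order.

table();
translate([256, 369, 729]) bookshelf();
translate([429, -435, 0]) stool();
translate([-510, 345, 0]) stool();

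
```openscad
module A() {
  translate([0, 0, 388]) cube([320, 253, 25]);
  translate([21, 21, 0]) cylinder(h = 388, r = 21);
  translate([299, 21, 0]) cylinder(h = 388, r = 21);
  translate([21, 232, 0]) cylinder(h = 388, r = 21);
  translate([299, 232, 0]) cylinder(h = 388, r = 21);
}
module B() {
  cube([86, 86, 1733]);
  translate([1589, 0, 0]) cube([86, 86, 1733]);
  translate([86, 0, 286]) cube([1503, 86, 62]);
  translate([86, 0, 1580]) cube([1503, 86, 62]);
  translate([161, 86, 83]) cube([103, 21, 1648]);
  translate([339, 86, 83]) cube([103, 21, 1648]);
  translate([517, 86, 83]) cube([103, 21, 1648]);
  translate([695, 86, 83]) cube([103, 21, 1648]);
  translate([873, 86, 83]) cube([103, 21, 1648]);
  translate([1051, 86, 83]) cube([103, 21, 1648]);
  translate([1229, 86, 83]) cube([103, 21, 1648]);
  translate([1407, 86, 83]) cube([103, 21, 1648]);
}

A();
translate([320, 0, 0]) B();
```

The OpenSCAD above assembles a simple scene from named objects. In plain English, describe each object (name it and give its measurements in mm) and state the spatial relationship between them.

A is a four-legged stool. The seat is 320×253 mm, 25 mm thick, top at z = 413 mm. It stands on four round legs, each 42 mm in diameter, from z = 0 to the seat underside, each leg's axis is inset half a diameter from the nearest pair of seat edges (so the leg's bounding box is flush with the corner).

B is a fence section. Two 86×86 mm posts, 1733 mm tall, stand on the floor with a clear span of 1503 mm between their inner faces. Two horizontal rails of 86×62 mm section span the gap between the posts with their undersides at z = 286 mm and z = 1580 mm, flush with the posts' −y face. 8 pickets, each 103 mm wide, 21 mm thick and 1648 mm tall, are fixed to the +y face of the rails with their bottoms at z = 83 mm, evenly spaced across the span with equal gaps (rounded down to the nearest mm) at the −x end and between each pair — any rounding remainder accumulates at the +x end.

The fence section is against the stool's +x side, with their −y faces flush.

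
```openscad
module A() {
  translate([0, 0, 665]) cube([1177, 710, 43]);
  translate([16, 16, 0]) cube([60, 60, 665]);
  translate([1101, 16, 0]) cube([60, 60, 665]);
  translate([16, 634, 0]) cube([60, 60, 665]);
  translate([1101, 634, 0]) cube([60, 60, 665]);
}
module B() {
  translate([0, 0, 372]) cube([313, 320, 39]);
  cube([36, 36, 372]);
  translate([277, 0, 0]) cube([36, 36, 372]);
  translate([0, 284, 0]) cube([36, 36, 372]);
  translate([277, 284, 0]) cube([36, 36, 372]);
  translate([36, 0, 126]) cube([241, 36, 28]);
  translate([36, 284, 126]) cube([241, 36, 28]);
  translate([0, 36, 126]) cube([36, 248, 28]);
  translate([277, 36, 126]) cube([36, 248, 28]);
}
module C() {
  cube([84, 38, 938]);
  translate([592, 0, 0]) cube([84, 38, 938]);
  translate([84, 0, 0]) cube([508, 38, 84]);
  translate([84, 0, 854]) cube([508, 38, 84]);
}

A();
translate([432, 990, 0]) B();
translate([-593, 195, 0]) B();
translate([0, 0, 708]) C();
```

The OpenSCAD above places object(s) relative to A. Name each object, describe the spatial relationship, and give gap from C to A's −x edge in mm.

The picture frame's min-x is at 0; the table's min-x is 0; gap = 0 mm.

A is a table. B is a stool. C is a picture frame. Two stools sit around the table at the +y, −x sides. The picture frame is on top of the table. The gap from the picture frame to the table's −x edge is 0 mm.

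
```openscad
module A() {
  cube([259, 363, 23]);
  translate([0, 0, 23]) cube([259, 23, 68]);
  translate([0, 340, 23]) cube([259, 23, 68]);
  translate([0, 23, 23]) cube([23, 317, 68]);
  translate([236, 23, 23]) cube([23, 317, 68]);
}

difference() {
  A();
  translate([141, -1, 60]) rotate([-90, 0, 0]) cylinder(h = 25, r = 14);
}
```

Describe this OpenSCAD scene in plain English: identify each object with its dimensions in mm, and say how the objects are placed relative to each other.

A is an open-topped rectangular box: outside dimensions 259×363×91 mm, with a uniform wall and base thickness of 23 mm. The base is a full 259×363 slab on the floor; four walls sit on top of the base. The front and back walls (the −y and +y sides) span the full width; the two side walls fit between them.

The open box has a circular hole of radius 14 mm through its front wall, centred at (x = 141, z = 60).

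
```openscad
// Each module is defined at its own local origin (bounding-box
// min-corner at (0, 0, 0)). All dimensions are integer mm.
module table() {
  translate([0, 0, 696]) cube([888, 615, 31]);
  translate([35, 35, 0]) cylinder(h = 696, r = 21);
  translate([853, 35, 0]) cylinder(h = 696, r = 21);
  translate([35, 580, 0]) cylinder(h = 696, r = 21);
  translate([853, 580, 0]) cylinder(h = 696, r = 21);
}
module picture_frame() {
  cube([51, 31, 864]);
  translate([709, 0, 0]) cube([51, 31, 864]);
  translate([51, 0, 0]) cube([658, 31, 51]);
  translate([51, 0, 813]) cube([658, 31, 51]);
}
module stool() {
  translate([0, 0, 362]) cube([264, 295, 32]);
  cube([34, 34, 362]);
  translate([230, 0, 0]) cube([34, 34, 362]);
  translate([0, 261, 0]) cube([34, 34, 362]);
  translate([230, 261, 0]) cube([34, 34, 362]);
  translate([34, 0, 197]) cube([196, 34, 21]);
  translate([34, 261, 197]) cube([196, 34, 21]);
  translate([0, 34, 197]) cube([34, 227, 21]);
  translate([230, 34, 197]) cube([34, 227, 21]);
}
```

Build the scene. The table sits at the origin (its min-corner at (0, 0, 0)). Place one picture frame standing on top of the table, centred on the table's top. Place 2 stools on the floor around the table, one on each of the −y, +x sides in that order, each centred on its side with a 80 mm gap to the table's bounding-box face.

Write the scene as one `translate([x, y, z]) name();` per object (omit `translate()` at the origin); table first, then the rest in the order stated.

table();
translate([64, 292, 727]) picture_frame();
translate([312, -375, 0]) stool();
translate([968, 160, 0]) stool();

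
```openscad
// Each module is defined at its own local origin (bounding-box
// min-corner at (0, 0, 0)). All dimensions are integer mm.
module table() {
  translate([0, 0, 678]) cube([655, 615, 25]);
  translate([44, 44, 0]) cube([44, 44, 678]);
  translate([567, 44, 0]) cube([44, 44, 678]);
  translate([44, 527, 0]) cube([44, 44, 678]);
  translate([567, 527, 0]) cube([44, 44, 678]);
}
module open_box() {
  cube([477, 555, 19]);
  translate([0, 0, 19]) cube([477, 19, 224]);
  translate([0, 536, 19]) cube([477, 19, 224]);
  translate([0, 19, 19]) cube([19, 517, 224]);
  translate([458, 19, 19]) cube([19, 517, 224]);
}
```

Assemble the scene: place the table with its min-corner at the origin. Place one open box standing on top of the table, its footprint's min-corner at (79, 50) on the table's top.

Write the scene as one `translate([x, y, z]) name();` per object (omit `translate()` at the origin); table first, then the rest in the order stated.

table();
translate([79, 50, 703]) open_box();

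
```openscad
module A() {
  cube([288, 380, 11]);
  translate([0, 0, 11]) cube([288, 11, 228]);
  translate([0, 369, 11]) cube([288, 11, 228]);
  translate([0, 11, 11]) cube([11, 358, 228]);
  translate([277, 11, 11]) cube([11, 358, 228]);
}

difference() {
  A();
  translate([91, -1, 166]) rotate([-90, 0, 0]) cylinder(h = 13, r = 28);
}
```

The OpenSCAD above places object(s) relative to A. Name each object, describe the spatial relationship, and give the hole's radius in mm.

A is an open box. The open box has a circular hole through its front wall. The hole's radius is 28 mm.

The subtracted cylinder has r = 28 mm.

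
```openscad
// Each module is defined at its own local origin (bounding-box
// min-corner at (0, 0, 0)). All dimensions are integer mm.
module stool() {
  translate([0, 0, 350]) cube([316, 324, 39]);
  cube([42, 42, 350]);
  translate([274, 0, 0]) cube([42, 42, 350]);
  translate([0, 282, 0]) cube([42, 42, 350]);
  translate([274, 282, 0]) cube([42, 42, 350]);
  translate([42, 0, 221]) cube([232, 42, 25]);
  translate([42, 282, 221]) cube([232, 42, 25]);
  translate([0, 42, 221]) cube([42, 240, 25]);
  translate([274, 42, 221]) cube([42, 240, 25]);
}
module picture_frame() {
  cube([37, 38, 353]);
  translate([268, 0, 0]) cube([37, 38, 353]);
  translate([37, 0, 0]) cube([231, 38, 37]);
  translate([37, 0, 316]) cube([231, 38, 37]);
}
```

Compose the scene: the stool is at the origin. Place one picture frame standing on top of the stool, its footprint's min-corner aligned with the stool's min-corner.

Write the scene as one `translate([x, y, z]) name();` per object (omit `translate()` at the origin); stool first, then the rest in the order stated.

stool();
translate([0, 0, 389]) picture_frame();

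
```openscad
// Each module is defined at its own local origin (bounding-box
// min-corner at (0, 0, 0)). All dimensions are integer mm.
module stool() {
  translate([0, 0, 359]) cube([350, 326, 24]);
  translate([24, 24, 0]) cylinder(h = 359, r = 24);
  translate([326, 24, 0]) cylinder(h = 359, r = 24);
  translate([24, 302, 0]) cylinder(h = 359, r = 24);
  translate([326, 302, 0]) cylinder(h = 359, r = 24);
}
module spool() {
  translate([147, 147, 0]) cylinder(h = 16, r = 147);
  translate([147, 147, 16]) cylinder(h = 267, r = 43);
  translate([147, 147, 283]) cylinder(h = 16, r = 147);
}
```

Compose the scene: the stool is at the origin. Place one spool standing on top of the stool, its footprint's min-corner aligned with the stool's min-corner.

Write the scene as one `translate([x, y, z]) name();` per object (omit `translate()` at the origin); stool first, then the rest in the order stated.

stool();
translate([0, 0, 383]) spool();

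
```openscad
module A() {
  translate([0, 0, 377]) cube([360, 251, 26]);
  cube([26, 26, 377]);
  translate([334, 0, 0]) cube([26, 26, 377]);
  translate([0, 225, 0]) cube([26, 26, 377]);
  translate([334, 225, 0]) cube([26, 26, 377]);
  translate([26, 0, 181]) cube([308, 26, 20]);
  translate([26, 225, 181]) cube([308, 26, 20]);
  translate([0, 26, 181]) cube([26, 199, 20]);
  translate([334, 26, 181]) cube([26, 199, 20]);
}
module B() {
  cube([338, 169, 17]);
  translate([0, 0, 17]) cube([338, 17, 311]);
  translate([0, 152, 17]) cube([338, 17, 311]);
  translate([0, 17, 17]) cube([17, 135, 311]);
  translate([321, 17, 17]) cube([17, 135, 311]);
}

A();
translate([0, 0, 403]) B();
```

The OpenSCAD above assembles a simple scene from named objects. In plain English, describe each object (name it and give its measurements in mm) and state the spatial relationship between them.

A is a four-legged stool. The seat is 360×251 mm, 26 mm thick, top at z = 403 mm. It stands on four square legs, each 26×26 mm in cross-section, from z = 0 to the seat underside, each flush with a corner of the seat. Four stretchers, 26 mm wide and 20 mm tall, connect adjacent legs with their undersides at z = 181 mm, each running between the inner faces of the legs it joins and aligned with the legs' outer faces on the other axis.

B is an open storage box with external size 338×169×328 mm and wall thickness 17 mm (the base is also 17 mm thick). The base covers the whole footprint; the four walls stand on the base, with the y-facing walls full-width and the x-facing walls fitting between their inner faces.

The open box is on top of the stool.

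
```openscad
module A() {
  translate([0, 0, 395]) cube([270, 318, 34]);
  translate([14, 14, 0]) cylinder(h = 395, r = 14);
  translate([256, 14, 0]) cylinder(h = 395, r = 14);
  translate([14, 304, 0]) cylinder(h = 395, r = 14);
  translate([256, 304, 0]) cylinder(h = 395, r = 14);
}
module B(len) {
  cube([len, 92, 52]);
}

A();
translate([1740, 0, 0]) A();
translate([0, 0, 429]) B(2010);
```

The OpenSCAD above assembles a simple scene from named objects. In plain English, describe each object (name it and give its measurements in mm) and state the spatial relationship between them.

A is a simple wooden stool: a rectangular seat 270 mm (x) by 318 mm (y), 34 mm thick, top face at z = 429 mm, on four round legs, each 28 mm in diameter. The legs rest on z = 0, each leg's axis is inset half a diameter from the nearest pair of seat edges (so the leg's bounding box is flush with the corner).

B is a rectangular beam 2010 mm long (x), 92 mm deep (y), 52 mm thick (z).

The beam spans the tops of two stools placed 1470 mm apart, resting at z = 429 mm.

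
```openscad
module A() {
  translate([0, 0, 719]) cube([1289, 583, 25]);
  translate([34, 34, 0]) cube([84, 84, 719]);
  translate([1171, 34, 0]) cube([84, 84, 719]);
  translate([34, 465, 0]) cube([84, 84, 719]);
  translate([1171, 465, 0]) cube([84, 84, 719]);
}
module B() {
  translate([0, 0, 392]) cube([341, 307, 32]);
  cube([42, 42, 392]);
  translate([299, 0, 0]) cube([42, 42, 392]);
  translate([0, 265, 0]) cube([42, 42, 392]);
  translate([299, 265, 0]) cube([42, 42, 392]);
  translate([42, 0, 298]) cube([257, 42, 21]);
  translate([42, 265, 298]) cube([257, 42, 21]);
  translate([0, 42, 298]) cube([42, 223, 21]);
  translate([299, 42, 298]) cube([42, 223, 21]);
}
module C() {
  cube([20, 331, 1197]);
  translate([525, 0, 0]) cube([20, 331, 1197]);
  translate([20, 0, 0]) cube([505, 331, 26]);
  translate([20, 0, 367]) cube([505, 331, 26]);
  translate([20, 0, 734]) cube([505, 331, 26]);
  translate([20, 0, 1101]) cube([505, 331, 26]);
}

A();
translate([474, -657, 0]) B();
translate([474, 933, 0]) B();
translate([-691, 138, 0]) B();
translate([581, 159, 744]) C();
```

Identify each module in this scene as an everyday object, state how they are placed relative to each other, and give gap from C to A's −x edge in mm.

A is a table. B is a stool. C is a bookshelf. Three stools sit around the table at the −y, +y, −x sides. The bookshelf is on top of the table. The gap from the bookshelf to the table's −x edge is 581 mm.

The bookshelf's min-x is at 581; the table's min-x is 0; gap = 581 mm.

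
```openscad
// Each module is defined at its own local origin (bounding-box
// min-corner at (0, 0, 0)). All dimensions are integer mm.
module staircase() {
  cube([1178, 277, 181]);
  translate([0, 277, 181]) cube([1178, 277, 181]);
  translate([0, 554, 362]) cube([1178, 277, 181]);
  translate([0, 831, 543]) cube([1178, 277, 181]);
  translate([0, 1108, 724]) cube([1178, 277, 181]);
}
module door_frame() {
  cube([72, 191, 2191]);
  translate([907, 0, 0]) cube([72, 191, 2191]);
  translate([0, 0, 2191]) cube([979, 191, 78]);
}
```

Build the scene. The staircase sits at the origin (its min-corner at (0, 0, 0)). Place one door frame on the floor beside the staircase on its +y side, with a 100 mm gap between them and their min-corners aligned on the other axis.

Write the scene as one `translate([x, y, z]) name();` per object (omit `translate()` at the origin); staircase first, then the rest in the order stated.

staircase();
translate([0, 1485, 0]) door_frame();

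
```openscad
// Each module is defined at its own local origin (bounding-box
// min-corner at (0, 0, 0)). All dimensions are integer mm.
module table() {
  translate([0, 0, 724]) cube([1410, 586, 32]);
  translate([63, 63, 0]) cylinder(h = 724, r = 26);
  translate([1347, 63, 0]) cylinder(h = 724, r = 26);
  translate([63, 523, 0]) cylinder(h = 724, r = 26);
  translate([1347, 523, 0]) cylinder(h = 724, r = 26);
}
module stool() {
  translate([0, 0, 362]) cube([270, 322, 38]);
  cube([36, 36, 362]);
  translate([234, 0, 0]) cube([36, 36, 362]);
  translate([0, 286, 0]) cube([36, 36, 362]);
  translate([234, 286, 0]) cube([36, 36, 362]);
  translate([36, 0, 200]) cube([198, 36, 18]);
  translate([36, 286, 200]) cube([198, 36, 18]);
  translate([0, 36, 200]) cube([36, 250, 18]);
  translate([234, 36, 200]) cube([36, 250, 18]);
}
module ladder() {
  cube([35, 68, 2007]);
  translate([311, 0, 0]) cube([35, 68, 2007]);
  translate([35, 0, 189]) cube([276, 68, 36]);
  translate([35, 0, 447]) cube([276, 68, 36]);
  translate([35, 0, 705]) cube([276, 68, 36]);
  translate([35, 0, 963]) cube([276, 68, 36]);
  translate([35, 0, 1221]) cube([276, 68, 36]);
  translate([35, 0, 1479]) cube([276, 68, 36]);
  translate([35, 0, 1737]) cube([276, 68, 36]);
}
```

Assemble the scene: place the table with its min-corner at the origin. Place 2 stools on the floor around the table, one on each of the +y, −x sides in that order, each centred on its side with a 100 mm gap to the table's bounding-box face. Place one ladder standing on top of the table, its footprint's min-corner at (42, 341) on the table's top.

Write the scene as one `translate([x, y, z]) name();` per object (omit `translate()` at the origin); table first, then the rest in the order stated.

table();
translate([570, 686, 0]) stool();
translate([-370, 132, 0]) stool();
translate([42, 341, 756]) ladder();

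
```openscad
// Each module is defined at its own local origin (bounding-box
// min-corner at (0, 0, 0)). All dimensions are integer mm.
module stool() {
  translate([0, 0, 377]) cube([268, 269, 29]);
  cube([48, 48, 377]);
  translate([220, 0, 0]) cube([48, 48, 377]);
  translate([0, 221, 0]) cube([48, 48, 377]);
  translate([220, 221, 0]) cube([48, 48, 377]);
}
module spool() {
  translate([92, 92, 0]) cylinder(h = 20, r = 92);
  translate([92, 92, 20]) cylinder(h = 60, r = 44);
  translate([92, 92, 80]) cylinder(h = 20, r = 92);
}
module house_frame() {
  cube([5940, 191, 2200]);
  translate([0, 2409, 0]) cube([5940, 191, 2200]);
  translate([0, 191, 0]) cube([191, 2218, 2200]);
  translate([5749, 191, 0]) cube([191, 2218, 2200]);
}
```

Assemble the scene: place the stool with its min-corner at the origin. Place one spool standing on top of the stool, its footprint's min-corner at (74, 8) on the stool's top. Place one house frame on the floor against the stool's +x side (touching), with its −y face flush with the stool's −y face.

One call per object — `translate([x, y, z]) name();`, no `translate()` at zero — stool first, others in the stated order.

stool();
translate([74, 8, 406]) spool();
translate([268, 0, 0]) house_frame();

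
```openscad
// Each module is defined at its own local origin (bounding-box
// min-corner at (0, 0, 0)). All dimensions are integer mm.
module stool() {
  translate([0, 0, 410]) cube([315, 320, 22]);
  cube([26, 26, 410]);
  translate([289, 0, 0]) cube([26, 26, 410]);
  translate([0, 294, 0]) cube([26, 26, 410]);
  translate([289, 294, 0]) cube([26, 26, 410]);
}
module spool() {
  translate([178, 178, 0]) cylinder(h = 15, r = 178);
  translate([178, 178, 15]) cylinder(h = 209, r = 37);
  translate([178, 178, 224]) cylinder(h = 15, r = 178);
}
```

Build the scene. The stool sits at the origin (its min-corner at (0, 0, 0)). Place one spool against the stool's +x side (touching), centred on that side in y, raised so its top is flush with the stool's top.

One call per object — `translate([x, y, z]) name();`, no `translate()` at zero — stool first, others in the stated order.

stool();
translate([315, -18, 193]) spool();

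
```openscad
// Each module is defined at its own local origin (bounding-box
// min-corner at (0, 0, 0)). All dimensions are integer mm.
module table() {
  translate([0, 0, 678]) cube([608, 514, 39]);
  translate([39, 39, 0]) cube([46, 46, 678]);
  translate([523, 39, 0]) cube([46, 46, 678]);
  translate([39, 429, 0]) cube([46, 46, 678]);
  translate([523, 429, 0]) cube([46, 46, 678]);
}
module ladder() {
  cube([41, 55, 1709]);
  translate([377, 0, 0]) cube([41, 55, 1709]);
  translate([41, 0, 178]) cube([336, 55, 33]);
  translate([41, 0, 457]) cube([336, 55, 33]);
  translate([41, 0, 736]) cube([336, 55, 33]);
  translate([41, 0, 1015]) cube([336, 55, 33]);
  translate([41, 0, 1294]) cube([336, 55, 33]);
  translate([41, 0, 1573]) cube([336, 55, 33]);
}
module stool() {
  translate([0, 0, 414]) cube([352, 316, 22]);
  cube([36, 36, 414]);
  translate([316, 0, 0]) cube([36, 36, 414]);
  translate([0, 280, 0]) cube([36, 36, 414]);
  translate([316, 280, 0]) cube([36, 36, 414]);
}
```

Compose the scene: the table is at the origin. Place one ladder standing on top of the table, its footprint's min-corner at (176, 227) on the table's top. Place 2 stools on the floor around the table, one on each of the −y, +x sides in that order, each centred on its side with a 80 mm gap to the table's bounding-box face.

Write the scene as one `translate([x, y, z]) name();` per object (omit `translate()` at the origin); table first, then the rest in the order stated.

table();
translate([176, 227, 717]) ladder();
translate([128, -396, 0]) stool();
translate([688, 99, 0]) stool();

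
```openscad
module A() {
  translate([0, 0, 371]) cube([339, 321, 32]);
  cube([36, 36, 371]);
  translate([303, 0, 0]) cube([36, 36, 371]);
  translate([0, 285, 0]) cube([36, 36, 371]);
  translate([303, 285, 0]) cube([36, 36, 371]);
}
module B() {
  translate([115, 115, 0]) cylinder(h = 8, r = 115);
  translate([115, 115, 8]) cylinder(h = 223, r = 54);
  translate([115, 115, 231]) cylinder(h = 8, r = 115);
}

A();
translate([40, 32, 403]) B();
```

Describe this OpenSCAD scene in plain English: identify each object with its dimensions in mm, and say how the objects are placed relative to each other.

A is a four-legged stool. The seat is 339×321 mm, 32 mm thick, top at z = 403 mm. It stands on four square legs, each 36×36 mm in cross-section, from z = 0 to the seat underside, each flush with a corner of the seat.

B is a spool: two coaxial disc flanges of radius 115 mm and thickness 8 mm, joined by a core cylinder of radius 54 mm and height 223 mm. The lower flange rests on z = 0 and the three cylinders share a vertical axis.

The spool is on top of the stool.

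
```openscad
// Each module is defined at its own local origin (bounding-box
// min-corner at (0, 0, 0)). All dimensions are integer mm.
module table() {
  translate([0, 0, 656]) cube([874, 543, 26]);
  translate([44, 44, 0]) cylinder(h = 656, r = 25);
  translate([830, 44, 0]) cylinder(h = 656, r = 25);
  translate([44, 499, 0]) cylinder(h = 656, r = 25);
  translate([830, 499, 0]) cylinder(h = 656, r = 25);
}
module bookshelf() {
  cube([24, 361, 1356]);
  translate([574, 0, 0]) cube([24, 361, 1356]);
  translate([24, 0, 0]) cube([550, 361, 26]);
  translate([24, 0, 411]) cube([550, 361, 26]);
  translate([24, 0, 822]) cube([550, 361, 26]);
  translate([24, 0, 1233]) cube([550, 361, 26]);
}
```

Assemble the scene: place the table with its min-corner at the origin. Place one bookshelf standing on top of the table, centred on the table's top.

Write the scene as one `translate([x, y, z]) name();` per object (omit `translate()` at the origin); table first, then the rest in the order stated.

table();
translate([138, 91, 682]) bookshelf();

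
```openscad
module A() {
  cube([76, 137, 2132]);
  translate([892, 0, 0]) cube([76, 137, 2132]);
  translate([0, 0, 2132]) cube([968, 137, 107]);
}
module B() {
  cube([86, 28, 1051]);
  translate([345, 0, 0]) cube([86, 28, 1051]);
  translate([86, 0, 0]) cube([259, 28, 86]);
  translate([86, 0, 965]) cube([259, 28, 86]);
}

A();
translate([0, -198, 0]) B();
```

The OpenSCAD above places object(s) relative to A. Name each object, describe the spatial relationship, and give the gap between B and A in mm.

The picture frame's nearest face is 170 mm from the door frame's −y face.

A is a door frame. B is a picture frame. The picture frame is on the floor beside the door frame on its −y side. The gap between the picture frame and the door frame is 170 mm.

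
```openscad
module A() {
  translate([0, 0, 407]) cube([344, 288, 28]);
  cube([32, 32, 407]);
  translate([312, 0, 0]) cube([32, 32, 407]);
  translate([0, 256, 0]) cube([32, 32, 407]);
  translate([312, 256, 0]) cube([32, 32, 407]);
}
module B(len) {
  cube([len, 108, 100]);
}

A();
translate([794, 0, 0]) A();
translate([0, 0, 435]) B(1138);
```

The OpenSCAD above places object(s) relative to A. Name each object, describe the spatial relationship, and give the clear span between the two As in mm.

Second stool starts at x = 794; first ends at x = 344; clear span = 794 − 344 = 450 mm.

A is a stool. B is a beam. A beam spans the tops of two stools. The clear span between the two stools is 450 mm.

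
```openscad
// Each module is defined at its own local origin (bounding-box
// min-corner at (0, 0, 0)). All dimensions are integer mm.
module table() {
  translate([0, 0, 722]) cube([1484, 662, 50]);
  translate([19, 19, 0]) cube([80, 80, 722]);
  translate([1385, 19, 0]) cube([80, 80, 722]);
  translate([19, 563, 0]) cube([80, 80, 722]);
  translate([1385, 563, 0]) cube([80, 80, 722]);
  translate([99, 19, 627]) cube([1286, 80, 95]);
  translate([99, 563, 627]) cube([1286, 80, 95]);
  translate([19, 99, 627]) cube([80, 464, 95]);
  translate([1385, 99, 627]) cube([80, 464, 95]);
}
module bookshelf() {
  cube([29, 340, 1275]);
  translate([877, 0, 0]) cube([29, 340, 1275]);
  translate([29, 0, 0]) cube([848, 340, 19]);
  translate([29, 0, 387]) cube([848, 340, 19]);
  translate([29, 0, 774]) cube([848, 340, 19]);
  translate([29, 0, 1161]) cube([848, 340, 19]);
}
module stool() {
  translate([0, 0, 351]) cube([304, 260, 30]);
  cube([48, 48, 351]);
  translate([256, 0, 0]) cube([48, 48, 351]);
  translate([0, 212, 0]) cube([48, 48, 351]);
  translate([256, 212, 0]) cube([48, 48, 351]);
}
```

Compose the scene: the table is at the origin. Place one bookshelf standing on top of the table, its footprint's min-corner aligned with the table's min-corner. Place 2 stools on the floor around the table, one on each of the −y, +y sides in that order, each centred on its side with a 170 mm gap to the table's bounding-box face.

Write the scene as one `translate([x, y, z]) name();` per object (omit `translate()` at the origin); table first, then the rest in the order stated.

table();
translate([0, 0, 772]) bookshelf();
translate([590, -430, 0]) stool();
translate([590, 832, 0]) stool();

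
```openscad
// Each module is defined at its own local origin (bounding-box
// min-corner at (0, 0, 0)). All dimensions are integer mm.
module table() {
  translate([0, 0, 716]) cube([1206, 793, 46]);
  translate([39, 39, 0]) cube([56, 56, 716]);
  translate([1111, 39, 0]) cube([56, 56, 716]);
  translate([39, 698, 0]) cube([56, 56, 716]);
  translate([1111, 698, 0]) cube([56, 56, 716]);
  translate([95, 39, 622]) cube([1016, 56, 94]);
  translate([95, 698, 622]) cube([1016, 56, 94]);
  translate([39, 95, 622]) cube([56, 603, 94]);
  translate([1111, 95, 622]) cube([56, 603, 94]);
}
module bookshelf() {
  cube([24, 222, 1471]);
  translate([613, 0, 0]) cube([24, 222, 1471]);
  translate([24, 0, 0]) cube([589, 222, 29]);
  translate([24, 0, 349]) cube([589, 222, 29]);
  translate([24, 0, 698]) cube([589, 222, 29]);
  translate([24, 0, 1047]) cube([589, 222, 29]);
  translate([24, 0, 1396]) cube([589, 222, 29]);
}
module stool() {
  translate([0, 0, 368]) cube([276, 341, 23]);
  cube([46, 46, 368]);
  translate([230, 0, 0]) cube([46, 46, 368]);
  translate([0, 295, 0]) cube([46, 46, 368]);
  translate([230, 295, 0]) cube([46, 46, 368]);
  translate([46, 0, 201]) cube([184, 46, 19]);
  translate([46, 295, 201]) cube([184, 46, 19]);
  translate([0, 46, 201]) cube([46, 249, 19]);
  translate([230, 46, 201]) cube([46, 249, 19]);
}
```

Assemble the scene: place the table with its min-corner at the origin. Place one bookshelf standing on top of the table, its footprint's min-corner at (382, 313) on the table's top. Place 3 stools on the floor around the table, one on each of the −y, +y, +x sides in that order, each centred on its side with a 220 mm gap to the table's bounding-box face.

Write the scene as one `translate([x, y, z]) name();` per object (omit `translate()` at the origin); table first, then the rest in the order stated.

table();
translate([382, 313, 762]) bookshelf();
translate([465, -561, 0]) stool();
translate([465, 1013, 0]) stool();
translate([1426, 226, 0]) stool();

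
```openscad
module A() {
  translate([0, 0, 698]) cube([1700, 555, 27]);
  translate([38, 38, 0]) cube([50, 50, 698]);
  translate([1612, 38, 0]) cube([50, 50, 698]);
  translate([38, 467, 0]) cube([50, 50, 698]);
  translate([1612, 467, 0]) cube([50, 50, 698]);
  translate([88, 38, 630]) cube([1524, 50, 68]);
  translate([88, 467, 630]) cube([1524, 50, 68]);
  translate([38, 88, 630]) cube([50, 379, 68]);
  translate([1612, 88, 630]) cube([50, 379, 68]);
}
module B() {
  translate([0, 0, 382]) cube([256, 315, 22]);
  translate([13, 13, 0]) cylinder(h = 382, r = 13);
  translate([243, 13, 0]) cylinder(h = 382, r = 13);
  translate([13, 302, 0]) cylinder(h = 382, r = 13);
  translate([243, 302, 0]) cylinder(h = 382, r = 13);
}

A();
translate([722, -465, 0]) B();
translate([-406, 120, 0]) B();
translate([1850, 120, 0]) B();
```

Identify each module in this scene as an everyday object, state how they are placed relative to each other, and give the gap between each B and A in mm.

A is a table. B is a stool. Three stools sit around the table at the −y, −x, +x sides. The gap between each stool and the table is 150 mm.

Each stool's nearest face is 150 mm from the table's bounding box.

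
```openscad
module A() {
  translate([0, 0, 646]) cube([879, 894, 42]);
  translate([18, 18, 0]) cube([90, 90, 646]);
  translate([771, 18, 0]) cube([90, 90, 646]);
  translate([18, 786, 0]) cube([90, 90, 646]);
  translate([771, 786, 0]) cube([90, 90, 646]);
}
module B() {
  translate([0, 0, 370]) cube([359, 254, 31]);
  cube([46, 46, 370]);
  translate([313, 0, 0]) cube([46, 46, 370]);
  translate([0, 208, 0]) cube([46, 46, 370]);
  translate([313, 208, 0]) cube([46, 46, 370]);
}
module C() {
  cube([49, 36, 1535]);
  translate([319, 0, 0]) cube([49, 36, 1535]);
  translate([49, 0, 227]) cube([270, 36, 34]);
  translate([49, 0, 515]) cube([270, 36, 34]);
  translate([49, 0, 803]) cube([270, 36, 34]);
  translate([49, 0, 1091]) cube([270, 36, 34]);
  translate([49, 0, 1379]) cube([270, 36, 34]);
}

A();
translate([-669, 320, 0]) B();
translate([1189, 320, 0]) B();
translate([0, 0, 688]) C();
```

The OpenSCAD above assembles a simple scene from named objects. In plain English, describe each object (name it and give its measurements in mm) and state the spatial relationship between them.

A is a table with a 879×894 mm rectangular top, 42 mm thick, top surface at z = 688 mm, supported by four 90×90 mm square legs, each inset 18 mm from the nearest pair of top edges, running from the floor.

B is a four-legged stool. The seat is 359×254 mm, 31 mm thick, top at z = 401 mm. It stands on four square legs, each 46×46 mm in cross-section, from z = 0 to the seat underside, each flush with a corner of the seat.

C is a wooden ladder with two side rails of 49×36 mm section and 1535 mm height, set 368 mm apart overall. Between them run 5 rectangular rungs (36 mm deep, 34 mm thick), front faces flush with the rails' −y face. The bottom of the first rung is 227 mm above the floor and each subsequent rung is 288 mm higher than the one below.

Two stools sit around the table at the −x, +x sides. The ladder is on top of the table.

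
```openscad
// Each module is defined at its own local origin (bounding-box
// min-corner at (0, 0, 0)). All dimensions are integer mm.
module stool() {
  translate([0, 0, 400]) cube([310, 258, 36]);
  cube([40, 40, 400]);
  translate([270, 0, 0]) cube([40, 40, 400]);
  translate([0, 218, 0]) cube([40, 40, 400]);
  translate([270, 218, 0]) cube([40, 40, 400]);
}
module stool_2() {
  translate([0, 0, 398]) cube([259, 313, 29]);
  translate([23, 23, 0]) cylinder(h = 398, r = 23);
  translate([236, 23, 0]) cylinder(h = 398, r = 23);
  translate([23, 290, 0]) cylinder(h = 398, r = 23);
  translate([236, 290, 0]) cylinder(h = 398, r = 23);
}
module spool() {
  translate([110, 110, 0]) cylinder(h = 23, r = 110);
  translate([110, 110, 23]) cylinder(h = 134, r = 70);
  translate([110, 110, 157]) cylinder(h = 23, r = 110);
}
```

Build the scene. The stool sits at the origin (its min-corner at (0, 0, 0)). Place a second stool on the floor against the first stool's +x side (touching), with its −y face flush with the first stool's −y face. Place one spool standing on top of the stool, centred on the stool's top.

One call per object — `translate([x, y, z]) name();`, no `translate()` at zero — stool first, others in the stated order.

stool();
translate([310, 0, 0]) stool_2();
translate([45, 19, 436]) spool();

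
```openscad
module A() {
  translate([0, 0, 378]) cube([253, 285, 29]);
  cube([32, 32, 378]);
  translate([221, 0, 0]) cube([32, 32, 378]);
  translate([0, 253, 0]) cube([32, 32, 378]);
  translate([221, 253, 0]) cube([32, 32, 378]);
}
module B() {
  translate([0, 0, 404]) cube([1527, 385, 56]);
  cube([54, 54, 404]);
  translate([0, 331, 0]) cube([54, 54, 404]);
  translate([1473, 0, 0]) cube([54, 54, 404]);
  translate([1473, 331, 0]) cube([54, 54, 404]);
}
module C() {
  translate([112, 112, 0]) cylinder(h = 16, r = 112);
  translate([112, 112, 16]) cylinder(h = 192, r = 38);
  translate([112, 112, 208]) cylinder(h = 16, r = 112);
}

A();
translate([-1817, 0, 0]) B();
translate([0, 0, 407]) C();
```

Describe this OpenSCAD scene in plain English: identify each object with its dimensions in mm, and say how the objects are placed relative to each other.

A is a four-legged stool. The seat is 253×285 mm, 29 mm thick, top at z = 407 mm. It stands on four square legs, each 32×32 mm in cross-section, from z = 0 to the seat underside, each flush with a corner of the seat.

B is a bench: a 1527×385 mm seat slab, 56 mm thick, top at z = 460 mm, on four 54×54 mm square legs flush with the seat corners and standing on z = 0.

C is a spool: two coaxial disc flanges of radius 112 mm and thickness 16 mm, joined by a core cylinder of radius 38 mm and height 192 mm. The lower flange rests on z = 0 and the three cylinders share a vertical axis.

The bench is on the floor beside the stool on its −x side. The spool is on top of the stool.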